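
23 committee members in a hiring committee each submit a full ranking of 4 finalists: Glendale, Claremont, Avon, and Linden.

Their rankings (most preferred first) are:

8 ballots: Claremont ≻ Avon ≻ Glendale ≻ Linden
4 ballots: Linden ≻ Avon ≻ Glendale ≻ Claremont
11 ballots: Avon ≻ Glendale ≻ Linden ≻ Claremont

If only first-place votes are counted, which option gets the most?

Avon

First-place vote totals:
  Glendale: 0
  Claremont: 8
  Avon: 11
  Linden: 4
Avon has the most first-place votes.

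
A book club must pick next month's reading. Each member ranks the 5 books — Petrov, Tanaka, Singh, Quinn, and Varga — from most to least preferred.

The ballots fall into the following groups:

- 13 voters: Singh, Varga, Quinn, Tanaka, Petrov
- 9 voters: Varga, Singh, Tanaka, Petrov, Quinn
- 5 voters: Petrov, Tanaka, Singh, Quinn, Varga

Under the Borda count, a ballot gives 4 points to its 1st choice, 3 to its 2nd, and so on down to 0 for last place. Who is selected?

Singh

Borda scores:
  Petrov: 13·0 + 9·1 + 5·4 = 29
  Tanaka: 13·1 + 9·2 + 5·3 = 46
  Singh: 13·4 + 9·3 + 5·2 = 89
  Quinn: 13·2 + 9·0 + 5·1 = 31
  Varga: 13·3 + 9·4 + 5·0 = 75
Singh has the highest total.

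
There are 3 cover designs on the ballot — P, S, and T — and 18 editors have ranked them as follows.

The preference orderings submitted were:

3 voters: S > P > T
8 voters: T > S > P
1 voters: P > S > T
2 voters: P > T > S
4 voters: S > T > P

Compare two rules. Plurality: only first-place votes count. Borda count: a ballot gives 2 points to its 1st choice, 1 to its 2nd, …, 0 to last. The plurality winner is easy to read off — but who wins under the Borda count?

Plurality first-place counts: P 3, S 7, T 8 → T.
Borda totals: P 9, S 23, T 22 → S.

S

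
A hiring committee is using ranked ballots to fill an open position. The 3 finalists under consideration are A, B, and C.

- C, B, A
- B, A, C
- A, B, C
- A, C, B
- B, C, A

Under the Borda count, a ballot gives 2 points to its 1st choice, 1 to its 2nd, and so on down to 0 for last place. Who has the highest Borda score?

Borda scores:
  A: 0 + 1 + 2 + 2 + 0 = 5
  B: 1 + 2 + 1 + 0 + 2 = 6
  C: 2 + 0 + 0 + 1 + 1 = 4
B has the highest total.

B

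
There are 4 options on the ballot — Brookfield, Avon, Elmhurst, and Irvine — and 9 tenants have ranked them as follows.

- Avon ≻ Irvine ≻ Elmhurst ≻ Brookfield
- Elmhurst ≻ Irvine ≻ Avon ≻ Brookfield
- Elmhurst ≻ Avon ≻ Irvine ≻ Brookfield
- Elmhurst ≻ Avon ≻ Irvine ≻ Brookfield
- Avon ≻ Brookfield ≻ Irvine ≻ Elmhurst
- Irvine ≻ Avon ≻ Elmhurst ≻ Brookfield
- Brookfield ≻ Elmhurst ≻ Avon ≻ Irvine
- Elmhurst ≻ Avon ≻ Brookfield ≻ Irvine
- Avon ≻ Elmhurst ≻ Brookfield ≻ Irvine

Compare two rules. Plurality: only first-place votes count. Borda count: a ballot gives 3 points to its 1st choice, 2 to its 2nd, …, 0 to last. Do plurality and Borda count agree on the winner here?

Plurality first-place counts: Brookfield 1, Avon 3, Elmhurst 4, Irvine 1 → Elmhurst.
Borda totals: Brookfield 7, Avon 19, Elmhurst 18, Irvine 10 → Avon.
The two rules disagree: plurality picks Elmhurst, Borda picks Avon.

No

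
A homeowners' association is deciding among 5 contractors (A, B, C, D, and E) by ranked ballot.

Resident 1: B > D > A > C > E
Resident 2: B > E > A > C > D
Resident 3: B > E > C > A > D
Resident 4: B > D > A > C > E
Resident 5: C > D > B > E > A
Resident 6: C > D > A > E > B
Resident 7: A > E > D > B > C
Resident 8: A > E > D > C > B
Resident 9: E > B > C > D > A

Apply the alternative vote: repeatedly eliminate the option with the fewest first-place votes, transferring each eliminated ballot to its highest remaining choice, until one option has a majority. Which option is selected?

Round 1: B 4, A 2, C 2, E 1, D 0. D has the fewest and is eliminated.
Round 2: B 4, A 2, C 2, E 1. E has the fewest and is eliminated.
Round 3: B 5, A 2, C 2. B has a majority.

B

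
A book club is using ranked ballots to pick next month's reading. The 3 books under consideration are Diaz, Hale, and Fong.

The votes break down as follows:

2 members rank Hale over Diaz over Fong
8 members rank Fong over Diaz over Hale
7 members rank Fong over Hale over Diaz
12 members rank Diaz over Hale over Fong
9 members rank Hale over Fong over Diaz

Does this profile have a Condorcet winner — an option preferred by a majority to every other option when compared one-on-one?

No

Head-to-head results (38 voters total):
Diaz vs Hale: Diaz wins 20–18.
Diaz vs Fong: Fong wins 24–14.
Hale vs Fong: Hale wins 23–15.
No candidate beats all others: Diaz beats Hale beats Fong beats Diaz, a majority cycle.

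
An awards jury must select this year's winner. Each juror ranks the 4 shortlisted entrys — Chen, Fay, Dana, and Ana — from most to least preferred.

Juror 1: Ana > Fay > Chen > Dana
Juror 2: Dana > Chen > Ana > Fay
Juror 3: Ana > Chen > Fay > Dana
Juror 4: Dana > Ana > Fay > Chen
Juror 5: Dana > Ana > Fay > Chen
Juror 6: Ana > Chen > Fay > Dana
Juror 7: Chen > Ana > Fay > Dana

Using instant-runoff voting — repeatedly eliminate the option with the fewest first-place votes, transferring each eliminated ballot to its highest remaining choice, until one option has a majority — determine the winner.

Ana

Round 1: Dana 3, Ana 3, Chen 1, Fay 0. Fay has the fewest and is eliminated.
Round 2: Dana 3, Ana 3, Chen 1. Chen has the fewest and is eliminated.
Round 3: Ana 4, Dana 3. Ana has a majority.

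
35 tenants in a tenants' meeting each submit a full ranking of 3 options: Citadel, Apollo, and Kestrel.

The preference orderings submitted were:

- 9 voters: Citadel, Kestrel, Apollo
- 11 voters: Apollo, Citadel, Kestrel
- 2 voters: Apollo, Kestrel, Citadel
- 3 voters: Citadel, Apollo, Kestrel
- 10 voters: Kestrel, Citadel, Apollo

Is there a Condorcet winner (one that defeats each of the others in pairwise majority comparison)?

Yes

Head-to-head results (35 voters total):
Citadel vs Apollo: Citadel wins 22–13.
Citadel vs Kestrel: Citadel wins 23–12.
Apollo vs Kestrel: Kestrel wins 19–16.
Citadel beats each rival — Apollo (22–13), Kestrel (23–12) — so Citadel is the Condorcet winner.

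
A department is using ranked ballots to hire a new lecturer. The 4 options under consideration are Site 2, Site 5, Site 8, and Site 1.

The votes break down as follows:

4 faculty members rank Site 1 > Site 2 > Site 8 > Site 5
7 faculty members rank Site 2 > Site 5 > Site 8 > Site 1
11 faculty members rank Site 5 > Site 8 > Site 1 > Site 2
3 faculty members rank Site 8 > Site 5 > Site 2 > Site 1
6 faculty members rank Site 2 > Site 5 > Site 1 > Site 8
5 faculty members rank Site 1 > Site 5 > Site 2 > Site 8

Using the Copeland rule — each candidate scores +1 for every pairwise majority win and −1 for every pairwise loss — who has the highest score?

Site 5

Pairwise results:
  Site 2 vs Site 5: Site 5 wins 19–17.
  Site 2 vs Site 8: Site 2 wins 22–14.
  Site 2 vs Site 1: Site 1 wins 20–16.
  Site 5 vs Site 8: Site 5 wins 29–7.
  Site 5 vs Site 1: Site 5 wins 27–9.
  Site 8 vs Site 1: Site 8 wins 21–15.
Copeland scores (wins − losses):
  Site 2: 1 − 2 = -1
  Site 5: 3 − 0 = 3
  Site 8: 1 − 2 = -1
  Site 1: 1 − 2 = -1
Site 5 has the best Copeland score.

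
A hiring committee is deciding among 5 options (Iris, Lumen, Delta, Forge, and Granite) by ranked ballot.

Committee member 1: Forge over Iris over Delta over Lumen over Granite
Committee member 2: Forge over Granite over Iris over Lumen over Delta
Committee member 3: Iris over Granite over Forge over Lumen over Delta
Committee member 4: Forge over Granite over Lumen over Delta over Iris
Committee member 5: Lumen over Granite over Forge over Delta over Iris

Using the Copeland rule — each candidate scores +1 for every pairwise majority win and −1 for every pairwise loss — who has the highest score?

Pairwise results:
  Iris vs Lumen: Iris wins 3–2.
  Iris vs Delta: Iris wins 3–2.
  Iris vs Forge: Forge wins 4–1.
  Iris vs Granite: Granite wins 3–2.
  Lumen vs Delta: Lumen wins 4–1.
  Lumen vs Forge: Forge wins 4–1.
  Lumen vs Granite: Granite wins 3–2.
  Delta vs Forge: Forge wins 5–0.
  Delta vs Granite: Granite wins 4–1.
  Forge vs Granite: Forge wins 3–2.
Copeland scores (wins − losses):
  Iris: 2 − 2 = 0
  Lumen: 1 − 3 = -2
  Delta: 0 − 4 = -4
  Forge: 4 − 0 = 4
  Granite: 3 − 1 = 2
Forge has the best Copeland score.

Forge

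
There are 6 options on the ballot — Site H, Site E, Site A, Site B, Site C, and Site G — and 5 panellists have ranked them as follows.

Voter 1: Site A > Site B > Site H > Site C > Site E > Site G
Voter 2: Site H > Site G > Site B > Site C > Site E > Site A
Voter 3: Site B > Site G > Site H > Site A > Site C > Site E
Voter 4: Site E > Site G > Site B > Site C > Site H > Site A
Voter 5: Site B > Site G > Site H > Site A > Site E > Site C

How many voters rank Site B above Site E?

Ballots ranking Site B above Site E: 4.
Ballots ranking Site E above Site B: 1.
So 4 of 5 voters prefer Site B to Site E.

4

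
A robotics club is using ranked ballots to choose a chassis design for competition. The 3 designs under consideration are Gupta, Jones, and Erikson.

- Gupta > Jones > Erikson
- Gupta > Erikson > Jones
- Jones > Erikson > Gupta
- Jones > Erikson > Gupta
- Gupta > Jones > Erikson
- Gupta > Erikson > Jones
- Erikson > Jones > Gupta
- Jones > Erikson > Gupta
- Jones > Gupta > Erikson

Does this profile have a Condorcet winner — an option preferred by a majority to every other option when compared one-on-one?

Yes

Head-to-head results (9 voters total):
Gupta vs Jones: Jones wins 5–4.
Gupta vs Erikson: Gupta wins 5–4.
Jones vs Erikson: Jones wins 6–3.
Jones beats each rival — Gupta (5–4), Erikson (6–3) — so Jones is the Condorcet winner.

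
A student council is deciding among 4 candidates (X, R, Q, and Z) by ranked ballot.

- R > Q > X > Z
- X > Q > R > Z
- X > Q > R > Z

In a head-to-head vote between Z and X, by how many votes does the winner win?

3

Ballots ranking Z above X: 0.
Ballots ranking X above Z: 3.
X wins 3–0, a margin of 3.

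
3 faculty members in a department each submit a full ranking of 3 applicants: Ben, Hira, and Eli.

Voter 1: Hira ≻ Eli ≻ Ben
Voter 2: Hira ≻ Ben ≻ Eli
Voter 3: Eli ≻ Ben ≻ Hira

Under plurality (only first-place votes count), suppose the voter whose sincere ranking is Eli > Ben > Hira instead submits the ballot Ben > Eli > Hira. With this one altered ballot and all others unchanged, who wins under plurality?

First-place totals with the altered ballot: Ben 1, Hira 2, Eli 0.
The winner is unchanged: still Hira.

Hira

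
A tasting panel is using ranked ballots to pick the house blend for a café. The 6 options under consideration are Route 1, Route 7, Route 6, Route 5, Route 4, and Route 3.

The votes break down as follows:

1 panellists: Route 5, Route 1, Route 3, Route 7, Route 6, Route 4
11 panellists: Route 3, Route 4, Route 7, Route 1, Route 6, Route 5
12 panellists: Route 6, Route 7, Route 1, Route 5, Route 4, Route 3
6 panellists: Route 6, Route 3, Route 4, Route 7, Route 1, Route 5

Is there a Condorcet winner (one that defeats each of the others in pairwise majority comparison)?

Yes

Head-to-head results (30 voters total):
Route 1 vs Route 7: Route 7 wins 29–1.
Route 1 vs Route 6: Route 6 wins 18–12.
Route 1 vs Route 5: Route 1 wins 29–1.
Route 1 vs Route 4: Route 4 wins 17–13.
Route 1 vs Route 3: Route 3 wins 17–13.
Route 7 vs Route 6: Route 6 wins 18–12.
Route 7 vs Route 5: Route 7 wins 29–1.
Route 7 vs Route 4: Route 4 wins 17–13.
Route 7 vs Route 3: Route 3 wins 18–12.
Route 6 vs Route 5: Route 6 wins 29–1.
Route 6 vs Route 4: Route 6 wins 19–11.
Route 6 vs Route 3: Route 6 wins 18–12.
Route 5 vs Route 4: Route 4 wins 17–13.
Route 5 vs Route 3: Route 3 wins 17–13.
Route 4 vs Route 3: Route 3 wins 18–12.
Route 6 beats each rival — Route 1 (18–12), Route 7 (18–12), Route 5 (29–1), Route 4 (19–11), Route 3 (18–12) — so Route 6 is the Condorcet winner.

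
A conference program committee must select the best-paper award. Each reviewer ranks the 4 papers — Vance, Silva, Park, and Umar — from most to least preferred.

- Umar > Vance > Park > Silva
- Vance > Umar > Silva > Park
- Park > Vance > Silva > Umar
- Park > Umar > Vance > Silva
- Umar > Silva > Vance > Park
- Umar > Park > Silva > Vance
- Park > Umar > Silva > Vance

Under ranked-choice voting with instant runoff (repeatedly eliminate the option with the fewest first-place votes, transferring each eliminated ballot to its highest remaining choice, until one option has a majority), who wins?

Round 1: Park 3, Umar 3, Vance 1, Silva 0. Silva has the fewest and is eliminated.
Round 2: Park 3, Umar 3, Vance 1. Vance has the fewest and is eliminated.
Round 3: Umar 4, Park 3. Umar has a majority.

Umar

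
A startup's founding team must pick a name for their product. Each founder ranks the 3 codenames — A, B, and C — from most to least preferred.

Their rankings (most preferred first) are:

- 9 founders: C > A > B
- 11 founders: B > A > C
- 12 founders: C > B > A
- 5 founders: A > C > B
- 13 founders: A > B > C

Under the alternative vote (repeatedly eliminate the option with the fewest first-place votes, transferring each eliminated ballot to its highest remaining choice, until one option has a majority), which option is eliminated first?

B

Round 1: C 21, A 18, B 11. B has the fewest and is eliminated.
Round 2: A 29, C 21. A has a majority.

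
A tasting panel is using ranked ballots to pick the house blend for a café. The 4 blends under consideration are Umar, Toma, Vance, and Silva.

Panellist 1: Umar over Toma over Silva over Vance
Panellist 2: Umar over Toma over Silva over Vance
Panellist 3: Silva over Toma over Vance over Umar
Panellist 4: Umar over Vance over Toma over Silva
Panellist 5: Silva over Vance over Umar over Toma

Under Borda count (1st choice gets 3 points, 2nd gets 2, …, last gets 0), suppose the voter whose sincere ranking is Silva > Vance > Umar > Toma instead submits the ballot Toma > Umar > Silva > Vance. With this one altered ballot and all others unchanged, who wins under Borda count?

Umar

Borda totals with the altered ballot: Umar 11, Toma 10, Vance 3, Silva 6.
The winner is unchanged: still Umar.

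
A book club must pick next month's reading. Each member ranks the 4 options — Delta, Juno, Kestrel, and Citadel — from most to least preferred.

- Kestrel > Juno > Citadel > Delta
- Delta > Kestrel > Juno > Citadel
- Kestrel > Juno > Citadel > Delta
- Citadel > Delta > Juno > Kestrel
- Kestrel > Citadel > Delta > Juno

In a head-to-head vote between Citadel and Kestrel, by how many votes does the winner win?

Ballots ranking Citadel above Kestrel: 1.
Ballots ranking Kestrel above Citadel: 4.
Kestrel wins 4–1, a margin of 3.

3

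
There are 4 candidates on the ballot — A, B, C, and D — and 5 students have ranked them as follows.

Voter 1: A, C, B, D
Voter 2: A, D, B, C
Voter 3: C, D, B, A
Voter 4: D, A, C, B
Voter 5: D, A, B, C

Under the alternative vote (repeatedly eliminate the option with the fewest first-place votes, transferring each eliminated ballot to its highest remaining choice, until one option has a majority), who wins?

Round 1: A 2, D 2, C 1, B 0. B has the fewest and is eliminated.
Round 2: A 2, D 2, C 1. C has the fewest and is eliminated.
Round 3: D 3, A 2. D has a majority.

D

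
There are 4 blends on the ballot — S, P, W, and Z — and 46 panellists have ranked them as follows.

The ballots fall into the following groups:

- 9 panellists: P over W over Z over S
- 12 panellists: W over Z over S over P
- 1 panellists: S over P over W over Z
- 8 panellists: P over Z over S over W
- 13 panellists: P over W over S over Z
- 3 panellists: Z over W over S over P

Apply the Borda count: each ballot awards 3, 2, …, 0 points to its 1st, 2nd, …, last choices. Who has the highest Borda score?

Borda scores:
  S: 9·0 + 12·1 + 3 + 8·1 + 13·1 + 3·1 = 39
  P: 9·3 + 12·0 + 2 + 8·3 + 13·3 + 3·0 = 92
  W: 9·2 + 12·3 + 1 + 8·0 + 13·2 + 3·2 = 87
  Z: 9·1 + 12·2 + 0 + 8·2 + 13·0 + 3·3 = 58
P has the highest total.

P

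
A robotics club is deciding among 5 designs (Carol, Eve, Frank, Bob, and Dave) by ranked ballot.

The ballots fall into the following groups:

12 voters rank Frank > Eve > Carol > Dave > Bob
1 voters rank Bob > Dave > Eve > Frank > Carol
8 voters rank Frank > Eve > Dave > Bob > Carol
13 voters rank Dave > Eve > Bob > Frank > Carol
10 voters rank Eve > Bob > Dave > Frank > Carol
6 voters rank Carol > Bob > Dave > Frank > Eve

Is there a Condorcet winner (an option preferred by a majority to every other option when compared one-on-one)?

Head-to-head results (50 voters total):
Carol vs Eve: Eve wins 44–6.
Carol vs Frank: Frank wins 44–6.
Carol vs Bob: Bob wins 32–18.
Carol vs Dave: Dave wins 32–18.
Eve vs Frank: Frank wins 26–24.
Eve vs Bob: Eve wins 43–7.
Eve vs Dave: Eve wins 30–20.
Frank vs Bob: Bob wins 30–20.
Frank vs Dave: Dave wins 30–20.
Bob vs Dave: Dave wins 33–17.
No candidate beats all others: Eve beats Bob beats Frank beats Eve, a majority cycle.

No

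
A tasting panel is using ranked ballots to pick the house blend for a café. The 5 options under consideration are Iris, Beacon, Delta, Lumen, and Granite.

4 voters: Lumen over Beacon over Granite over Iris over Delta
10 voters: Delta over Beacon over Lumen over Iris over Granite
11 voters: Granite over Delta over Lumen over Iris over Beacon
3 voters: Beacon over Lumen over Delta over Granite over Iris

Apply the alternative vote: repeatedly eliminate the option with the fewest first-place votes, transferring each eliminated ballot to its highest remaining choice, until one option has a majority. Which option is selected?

Round 1: Granite 11, Delta 10, Lumen 4, Beacon 3, Iris 0. Iris has the fewest and is eliminated.
Round 2: Granite 11, Delta 10, Lumen 4, Beacon 3. Beacon has the fewest and is eliminated.
Round 3: Granite 11, Delta 10, Lumen 7. Lumen has the fewest and is eliminated.
Round 4: Granite 15, Delta 13. Granite has a majority.

Granite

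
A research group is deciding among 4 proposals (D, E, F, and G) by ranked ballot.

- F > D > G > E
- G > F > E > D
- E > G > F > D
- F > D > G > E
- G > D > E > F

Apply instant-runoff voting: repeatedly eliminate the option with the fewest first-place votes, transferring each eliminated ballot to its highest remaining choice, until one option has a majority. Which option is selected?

G

Round 1: F 2, G 2, E 1, D 0. D has the fewest and is eliminated.
Round 2: F 2, G 2, E 1. E has the fewest and is eliminated.
Round 3: G 3, F 2. G has a majority.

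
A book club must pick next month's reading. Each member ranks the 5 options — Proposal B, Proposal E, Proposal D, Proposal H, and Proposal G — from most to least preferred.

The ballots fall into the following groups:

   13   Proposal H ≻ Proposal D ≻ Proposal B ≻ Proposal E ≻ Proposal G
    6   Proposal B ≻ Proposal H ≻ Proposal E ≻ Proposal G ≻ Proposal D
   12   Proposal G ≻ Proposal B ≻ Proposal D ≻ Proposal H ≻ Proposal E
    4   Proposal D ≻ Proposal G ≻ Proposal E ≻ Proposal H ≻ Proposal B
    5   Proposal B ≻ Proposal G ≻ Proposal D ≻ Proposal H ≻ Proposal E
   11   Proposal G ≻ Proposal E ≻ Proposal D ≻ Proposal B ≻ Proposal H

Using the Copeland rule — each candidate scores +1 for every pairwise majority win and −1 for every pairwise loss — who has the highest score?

Pairwise results:
  Proposal B vs Proposal E: Proposal B wins 36–15.
  Proposal B vs Proposal D: Proposal D wins 28–23.
  Proposal B vs Proposal H: Proposal B wins 34–17.
  Proposal B vs Proposal G: Proposal G wins 27–24.
  Proposal E vs Proposal D: Proposal D wins 34–17.
  Proposal E vs Proposal H: Proposal H wins 36–15.
  Proposal E vs Proposal G: Proposal G wins 32–19.
  Proposal D vs Proposal H: Proposal D wins 32–19.
  Proposal D vs Proposal G: Proposal G wins 34–17.
  Proposal H vs Proposal G: Proposal G wins 32–19.
Copeland scores (wins − losses):
  Proposal B: 2 − 2 = 0
  Proposal E: 0 − 4 = -4
  Proposal D: 3 − 1 = 2
  Proposal H: 1 − 3 = -2
  Proposal G: 4 − 0 = 4
Proposal G has the best Copeland score.

Proposal G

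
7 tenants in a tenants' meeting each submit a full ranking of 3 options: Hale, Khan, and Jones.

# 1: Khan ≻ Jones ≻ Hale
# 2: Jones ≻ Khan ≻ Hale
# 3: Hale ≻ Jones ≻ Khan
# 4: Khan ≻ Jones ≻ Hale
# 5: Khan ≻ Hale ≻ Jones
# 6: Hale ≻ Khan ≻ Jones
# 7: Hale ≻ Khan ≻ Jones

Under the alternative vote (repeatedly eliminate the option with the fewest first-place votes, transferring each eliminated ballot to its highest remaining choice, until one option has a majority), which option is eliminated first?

Round 1: Hale 3, Khan 3, Jones 1. Jones has the fewest and is eliminated.
Round 2: Khan 4, Hale 3. Khan has a majority.

Jones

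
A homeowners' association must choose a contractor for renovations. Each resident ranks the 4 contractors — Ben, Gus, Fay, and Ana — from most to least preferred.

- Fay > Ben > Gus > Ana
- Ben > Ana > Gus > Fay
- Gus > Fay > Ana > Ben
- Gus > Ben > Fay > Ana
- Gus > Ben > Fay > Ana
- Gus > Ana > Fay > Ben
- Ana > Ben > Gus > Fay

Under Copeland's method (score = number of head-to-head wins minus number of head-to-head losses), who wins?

Gus

Pairwise results:
  Ben vs Gus: Gus wins 4–3.
  Ben vs Fay: Ben wins 4–3.
  Ben vs Ana: Ben wins 4–3.
  Gus vs Fay: Gus wins 6–1.
  Gus vs Ana: Gus wins 5–2.
  Fay vs Ana: Fay wins 4–3.
Copeland scores (wins − losses):
  Ben: 2 − 1 = 1
  Gus: 3 − 0 = 3
  Fay: 1 − 2 = -1
  Ana: 0 − 3 = -3
Gus has the best Copeland score.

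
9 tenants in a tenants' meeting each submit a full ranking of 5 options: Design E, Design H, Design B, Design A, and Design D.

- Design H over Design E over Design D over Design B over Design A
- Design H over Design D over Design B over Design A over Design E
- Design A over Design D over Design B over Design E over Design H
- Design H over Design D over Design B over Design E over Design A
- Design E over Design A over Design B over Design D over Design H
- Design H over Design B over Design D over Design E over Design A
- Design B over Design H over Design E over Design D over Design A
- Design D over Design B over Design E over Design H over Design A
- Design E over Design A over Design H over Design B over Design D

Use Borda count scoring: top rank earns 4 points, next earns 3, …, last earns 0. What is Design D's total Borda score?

Borda scores:
  Design E: 3 + 0 + 1 + 1 + 4 + 1 + 2 + 2 + 4 = 18
  Design H: 4 + 4 + 0 + 4 + 0 + 4 + 3 + 1 + 2 = 22
  Design B: 1 + 2 + 2 + 2 + 2 + 3 + 4 + 3 + 1 = 20
  Design A: 0 + 1 + 4 + 0 + 3 + 0 + 0 + 0 + 3 = 11
  Design D: 2 + 3 + 3 + 3 + 1 + 2 + 1 + 4 + 0 = 19

19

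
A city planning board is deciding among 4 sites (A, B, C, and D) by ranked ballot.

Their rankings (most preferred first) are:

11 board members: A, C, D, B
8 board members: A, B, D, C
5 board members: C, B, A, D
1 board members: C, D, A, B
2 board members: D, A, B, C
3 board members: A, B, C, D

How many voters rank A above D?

Ballots ranking A above D: 11+8+5+3 = 27.
Ballots ranking D above A: 1+2 = 3.
So 27 of 30 voters prefer A to D.

27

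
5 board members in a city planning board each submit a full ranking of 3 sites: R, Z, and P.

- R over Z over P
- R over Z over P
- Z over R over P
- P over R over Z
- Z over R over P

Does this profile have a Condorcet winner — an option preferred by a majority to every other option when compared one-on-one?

Yes

Head-to-head results (5 voters total):
R vs Z: R wins 3–2.
R vs P: R wins 4–1.
Z vs P: Z wins 4–1.
R beats each rival — Z (3–2), P (4–1) — so R is the Condorcet winner.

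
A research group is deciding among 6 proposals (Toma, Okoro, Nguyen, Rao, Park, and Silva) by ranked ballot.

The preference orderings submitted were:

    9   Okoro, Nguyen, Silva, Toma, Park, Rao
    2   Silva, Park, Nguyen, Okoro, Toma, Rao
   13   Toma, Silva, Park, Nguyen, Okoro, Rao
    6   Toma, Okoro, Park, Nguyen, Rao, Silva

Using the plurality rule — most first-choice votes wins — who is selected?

First-place vote totals:
  Toma: 19
  Okoro: 9
  Nguyen: 0
  Rao: 0
  Park: 0
  Silva: 2
Toma has the most first-place votes.

Toma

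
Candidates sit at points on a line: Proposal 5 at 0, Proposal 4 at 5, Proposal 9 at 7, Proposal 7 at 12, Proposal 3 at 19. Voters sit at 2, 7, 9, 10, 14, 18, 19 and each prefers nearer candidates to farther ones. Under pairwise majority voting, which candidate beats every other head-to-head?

Proposal 7

With single-peaked preferences on a line, the Condorcet winner is the candidate closest to the median voter.
The median voter (position 10) is closest to Proposal 7 at 12.
Check: Proposal 7 vs Proposal 9 — voters closer to Proposal 7: 4 of 7.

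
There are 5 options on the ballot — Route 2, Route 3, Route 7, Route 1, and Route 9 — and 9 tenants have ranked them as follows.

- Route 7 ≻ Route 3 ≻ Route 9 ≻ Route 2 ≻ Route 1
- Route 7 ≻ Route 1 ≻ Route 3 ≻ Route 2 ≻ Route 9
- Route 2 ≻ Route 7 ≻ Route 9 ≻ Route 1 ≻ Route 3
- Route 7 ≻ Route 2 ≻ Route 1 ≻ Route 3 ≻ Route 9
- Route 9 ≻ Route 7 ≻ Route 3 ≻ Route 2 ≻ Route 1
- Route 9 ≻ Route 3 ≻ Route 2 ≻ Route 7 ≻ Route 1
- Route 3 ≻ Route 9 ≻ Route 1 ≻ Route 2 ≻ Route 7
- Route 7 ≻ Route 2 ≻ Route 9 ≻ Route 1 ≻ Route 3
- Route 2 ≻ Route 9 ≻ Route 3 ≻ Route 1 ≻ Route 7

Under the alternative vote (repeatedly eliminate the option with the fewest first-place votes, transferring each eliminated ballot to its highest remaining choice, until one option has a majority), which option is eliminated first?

Round 1: Route 7 4, Route 2 2, Route 9 2, Route 3 1, Route 1 0. Route 1 has the fewest and is eliminated.
Round 2: Route 7 4, Route 2 2, Route 9 2, Route 3 1. Route 3 has the fewest and is eliminated.
Round 3: Route 7 4, Route 9 3, Route 2 2. Route 2 has the fewest and is eliminated.
Round 4: Route 7 5, Route 9 4. Route 7 has a majority.

Route 1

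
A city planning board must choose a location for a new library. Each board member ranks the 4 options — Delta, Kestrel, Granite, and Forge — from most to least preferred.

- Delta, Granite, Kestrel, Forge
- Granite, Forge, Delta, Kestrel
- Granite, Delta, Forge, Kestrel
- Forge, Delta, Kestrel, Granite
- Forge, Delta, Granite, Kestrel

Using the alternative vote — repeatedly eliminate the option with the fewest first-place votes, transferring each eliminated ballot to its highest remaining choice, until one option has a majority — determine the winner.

Granite

Round 1: Granite 2, Forge 2, Delta 1, Kestrel 0. Kestrel has the fewest and is eliminated.
Round 2: Granite 2, Forge 2, Delta 1. Delta has the fewest and is eliminated.
Round 3: Granite 3, Forge 2. Granite has a majority.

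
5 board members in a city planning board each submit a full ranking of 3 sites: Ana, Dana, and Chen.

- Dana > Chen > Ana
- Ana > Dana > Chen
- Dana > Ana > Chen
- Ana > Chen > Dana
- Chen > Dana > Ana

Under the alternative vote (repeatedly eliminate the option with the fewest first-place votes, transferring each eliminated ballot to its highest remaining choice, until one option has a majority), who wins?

Round 1: Ana 2, Dana 2, Chen 1. Chen has the fewest and is eliminated.
Round 2: Dana 3, Ana 2. Dana has a majority.

Dana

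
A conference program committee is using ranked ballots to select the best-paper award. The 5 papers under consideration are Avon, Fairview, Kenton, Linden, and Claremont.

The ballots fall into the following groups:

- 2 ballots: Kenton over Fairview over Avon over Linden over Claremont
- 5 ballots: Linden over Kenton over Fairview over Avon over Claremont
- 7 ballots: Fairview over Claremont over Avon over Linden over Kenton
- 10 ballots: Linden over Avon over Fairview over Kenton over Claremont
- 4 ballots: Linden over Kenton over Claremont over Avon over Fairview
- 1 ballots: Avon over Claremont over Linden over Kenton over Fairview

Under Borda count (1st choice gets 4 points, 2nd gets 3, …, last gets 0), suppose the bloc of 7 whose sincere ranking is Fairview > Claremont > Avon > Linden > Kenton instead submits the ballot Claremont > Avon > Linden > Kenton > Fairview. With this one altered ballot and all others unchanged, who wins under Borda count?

Linden

Borda totals with the altered ballot: Avon 68, Fairview 36, Kenton 53, Linden 94, Claremont 39.
The winner is unchanged: still Linden.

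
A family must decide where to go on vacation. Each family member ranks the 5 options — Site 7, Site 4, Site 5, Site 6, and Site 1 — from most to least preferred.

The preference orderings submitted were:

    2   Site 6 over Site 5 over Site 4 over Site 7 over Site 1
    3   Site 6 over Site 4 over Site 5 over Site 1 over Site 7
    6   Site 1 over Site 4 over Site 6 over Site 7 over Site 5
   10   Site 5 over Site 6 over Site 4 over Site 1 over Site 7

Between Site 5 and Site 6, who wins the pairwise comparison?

Ballots ranking Site 5 above Site 6: 10.
Ballots ranking Site 6 above Site 5: 2+3+6 = 11.
Site 6 wins the head-to-head, 11–10.

Site 6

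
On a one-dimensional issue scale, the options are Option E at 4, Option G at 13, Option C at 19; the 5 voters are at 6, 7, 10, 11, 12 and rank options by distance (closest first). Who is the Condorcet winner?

With single-peaked preferences on a line, the Condorcet winner is the candidate closest to the median voter.
The median voter (position 10) is closest to Option G at 13.
Check: Option G vs Option C — voters closer to Option G: 5 of 5.

Option G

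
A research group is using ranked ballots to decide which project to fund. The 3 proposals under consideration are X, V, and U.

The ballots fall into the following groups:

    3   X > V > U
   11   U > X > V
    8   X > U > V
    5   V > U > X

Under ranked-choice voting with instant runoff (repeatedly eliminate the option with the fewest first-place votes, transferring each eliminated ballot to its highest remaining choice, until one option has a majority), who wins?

Round 1: X 11, U 11, V 5. V has the fewest and is eliminated.
Round 2: U 16, X 11. U has a majority.

U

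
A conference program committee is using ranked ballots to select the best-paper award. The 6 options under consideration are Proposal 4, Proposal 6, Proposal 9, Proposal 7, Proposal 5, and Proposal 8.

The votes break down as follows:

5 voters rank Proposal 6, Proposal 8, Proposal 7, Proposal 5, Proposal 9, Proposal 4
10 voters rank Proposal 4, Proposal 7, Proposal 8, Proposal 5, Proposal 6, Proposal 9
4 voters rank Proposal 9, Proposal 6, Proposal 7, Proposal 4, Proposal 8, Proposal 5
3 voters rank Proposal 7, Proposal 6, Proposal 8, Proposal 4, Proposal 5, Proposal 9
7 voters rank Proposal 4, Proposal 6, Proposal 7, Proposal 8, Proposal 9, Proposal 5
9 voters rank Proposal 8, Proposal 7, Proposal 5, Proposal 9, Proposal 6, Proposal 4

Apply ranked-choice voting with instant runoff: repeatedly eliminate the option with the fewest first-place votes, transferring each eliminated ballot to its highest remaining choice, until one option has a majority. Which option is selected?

Proposal 6

Round 1: Proposal 4 17, Proposal 8 9, Proposal 6 5, Proposal 9 4, Proposal 7 3, Proposal 5 0. Proposal 5 has the fewest and is eliminated.
Round 2: Proposal 4 17, Proposal 8 9, Proposal 6 5, Proposal 9 4, Proposal 7 3. Proposal 7 has the fewest and is eliminated.
Round 3: Proposal 4 17, Proposal 8 9, Proposal 6 8, Proposal 9 4. Proposal 9 has the fewest and is eliminated.
Round 4: Proposal 4 17, Proposal 6 12, Proposal 8 9. Proposal 8 has the fewest and is eliminated.
Round 5: Proposal 6 21, Proposal 4 17. Proposal 6 has a majority.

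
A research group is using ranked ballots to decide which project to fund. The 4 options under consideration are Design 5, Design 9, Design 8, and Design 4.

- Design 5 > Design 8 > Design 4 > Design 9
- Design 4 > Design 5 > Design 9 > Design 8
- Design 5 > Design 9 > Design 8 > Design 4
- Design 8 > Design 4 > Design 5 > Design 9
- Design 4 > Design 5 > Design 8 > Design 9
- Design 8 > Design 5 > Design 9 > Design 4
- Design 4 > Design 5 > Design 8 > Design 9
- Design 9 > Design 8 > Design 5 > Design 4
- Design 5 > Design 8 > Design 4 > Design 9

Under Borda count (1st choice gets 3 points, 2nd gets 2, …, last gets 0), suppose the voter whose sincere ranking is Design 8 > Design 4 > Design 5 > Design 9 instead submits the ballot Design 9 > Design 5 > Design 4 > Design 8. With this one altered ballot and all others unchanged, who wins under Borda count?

Design 5

Borda totals with the altered ballot: Design 5 20, Design 9 10, Design 8 12, Design 4 12.
The winner is unchanged: still Design 5.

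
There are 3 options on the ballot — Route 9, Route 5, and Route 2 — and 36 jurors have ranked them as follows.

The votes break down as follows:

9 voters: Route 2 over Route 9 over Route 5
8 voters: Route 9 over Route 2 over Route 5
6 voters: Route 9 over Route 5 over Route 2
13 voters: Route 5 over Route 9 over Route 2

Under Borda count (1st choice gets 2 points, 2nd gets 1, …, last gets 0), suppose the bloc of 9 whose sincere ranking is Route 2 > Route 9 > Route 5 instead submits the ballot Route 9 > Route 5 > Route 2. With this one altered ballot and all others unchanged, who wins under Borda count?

Borda totals with the altered ballot: Route 9 59, Route 5 41, Route 2 8.
The winner is unchanged: still Route 9.

Route 9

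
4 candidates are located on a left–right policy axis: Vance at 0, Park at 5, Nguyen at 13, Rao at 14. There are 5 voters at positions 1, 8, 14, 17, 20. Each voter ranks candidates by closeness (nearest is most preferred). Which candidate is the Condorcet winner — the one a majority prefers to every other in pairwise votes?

Rao

With single-peaked preferences on a line, the Condorcet winner is the candidate closest to the median voter.
The median voter (position 14) is closest to Rao at 14.
Check: Rao vs Vance — voters closer to Rao: 4 of 5.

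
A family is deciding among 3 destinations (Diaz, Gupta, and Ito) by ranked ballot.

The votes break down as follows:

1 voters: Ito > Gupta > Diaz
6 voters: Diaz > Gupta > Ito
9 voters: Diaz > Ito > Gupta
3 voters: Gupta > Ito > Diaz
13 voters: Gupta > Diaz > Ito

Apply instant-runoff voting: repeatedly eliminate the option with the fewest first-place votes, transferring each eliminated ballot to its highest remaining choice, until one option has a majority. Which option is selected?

Round 1: Gupta 16, Diaz 15, Ito 1. Ito has the fewest and is eliminated.
Round 2: Gupta 17, Diaz 15. Gupta has a majority.

Gupta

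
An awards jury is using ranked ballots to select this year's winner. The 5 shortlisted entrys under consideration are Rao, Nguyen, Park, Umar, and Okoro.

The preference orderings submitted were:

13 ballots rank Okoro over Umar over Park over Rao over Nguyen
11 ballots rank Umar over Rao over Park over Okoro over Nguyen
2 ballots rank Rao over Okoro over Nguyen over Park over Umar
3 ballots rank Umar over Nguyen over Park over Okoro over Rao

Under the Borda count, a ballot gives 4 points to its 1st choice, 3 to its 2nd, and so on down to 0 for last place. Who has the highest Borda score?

Umar

Borda scores:
  Rao: 13·1 + 11·3 + 2·4 + 3·0 = 54
  Nguyen: 13·0 + 11·0 + 2·2 + 3·3 = 13
  Park: 13·2 + 11·2 + 2·1 + 3·2 = 56
  Umar: 13·3 + 11·4 + 2·0 + 3·4 = 95
  Okoro: 13·4 + 11·1 + 2·3 + 3·1 = 72
Umar has the highest total.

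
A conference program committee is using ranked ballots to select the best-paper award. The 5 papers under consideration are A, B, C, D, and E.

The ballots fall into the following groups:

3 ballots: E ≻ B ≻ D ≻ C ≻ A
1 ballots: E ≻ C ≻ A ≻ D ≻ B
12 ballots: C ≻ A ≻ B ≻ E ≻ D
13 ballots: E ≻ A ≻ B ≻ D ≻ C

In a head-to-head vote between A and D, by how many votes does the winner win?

Ballots ranking A above D: 1+12+13 = 26.
Ballots ranking D above A: 3.
A wins 26–3, a margin of 23.

23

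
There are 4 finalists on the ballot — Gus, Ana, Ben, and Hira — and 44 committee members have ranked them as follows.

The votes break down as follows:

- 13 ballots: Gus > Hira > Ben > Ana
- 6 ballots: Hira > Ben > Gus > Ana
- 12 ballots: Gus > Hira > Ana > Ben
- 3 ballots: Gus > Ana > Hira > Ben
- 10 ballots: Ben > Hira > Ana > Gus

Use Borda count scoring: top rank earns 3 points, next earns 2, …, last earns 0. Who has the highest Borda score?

Hira

Borda scores:
  Gus: 13·3 + 6·1 + 12·3 + 3·3 + 10·0 = 90
  Ana: 13·0 + 6·0 + 12·1 + 3·2 + 10·1 = 28
  Ben: 13·1 + 6·2 + 12·0 + 3·0 + 10·3 = 55
  Hira: 13·2 + 6·3 + 12·2 + 3·1 + 10·2 = 91
Hira has the highest total.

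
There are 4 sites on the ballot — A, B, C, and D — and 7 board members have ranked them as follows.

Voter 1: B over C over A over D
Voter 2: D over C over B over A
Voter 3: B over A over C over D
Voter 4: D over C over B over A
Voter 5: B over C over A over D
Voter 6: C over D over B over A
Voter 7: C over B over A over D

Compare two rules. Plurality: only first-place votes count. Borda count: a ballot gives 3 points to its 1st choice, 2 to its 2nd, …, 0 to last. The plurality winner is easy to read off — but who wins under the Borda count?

Plurality first-place counts: A 0, B 3, C 2, D 2 → B.
Borda totals: A 5, B 14, C 15, D 8 → C.

C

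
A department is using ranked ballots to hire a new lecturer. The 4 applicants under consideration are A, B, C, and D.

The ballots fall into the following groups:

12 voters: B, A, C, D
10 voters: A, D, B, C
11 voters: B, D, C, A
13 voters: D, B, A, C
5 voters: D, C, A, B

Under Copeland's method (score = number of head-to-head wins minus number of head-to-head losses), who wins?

D

Pairwise results:
  A vs B: B wins 36–15.
  A vs C: A wins 35–16.
  A vs D: D wins 29–22.
  B vs C: B wins 46–5.
  B vs D: D wins 28–23.
  C vs D: D wins 39–12.
Copeland scores (wins − losses):
  A: 1 − 2 = -1
  B: 2 − 1 = 1
  C: 0 − 3 = -3
  D: 3 − 0 = 3
D has the best Copeland score.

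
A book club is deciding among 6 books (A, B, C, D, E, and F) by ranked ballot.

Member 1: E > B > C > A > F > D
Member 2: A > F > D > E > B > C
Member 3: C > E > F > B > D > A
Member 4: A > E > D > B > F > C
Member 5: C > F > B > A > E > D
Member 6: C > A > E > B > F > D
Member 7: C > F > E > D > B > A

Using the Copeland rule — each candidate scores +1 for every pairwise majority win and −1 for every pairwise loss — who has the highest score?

C

Pairwise results:
  A vs B: B wins 4–3.
  A vs C: C wins 5–2.
  A vs D: A wins 5–2.
  A vs E: A wins 4–3.
  A vs F: A wins 4–3.
  B vs C: C wins 4–3.
  B vs D: B wins 4–3.
  B vs E: E wins 6–1.
  B vs F: F wins 4–3.
  C vs D: C wins 5–2.
  C vs E: C wins 4–3.
  C vs F: C wins 5–2.
  D vs E: E wins 6–1.
  D vs F: F wins 6–1.
  E vs F: E wins 4–3.
Copeland scores (wins − losses):
  A: 3 − 2 = 1
  B: 2 − 3 = -1
  C: 5 − 0 = 5
  D: 0 − 5 = -5
  E: 3 − 2 = 1
  F: 2 − 3 = -1
C has the best Copeland score.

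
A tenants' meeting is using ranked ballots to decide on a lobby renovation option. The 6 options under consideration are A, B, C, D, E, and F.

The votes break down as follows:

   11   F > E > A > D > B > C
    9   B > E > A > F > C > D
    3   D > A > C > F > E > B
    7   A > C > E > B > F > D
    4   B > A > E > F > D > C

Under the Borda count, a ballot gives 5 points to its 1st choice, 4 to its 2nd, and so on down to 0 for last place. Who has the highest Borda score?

Borda scores:
  A: 11·3 + 9·3 + 3·4 + 7·5 + 4·4 = 123
  B: 11·1 + 9·5 + 3·0 + 7·2 + 4·5 = 90
  C: 11·0 + 9·1 + 3·3 + 7·4 + 4·0 = 46
  D: 11·2 + 9·0 + 3·5 + 7·0 + 4·1 = 41
  E: 11·4 + 9·4 + 3·1 + 7·3 + 4·3 = 116
  F: 11·5 + 9·2 + 3·2 + 7·1 + 4·2 = 94
A has the highest total.

A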